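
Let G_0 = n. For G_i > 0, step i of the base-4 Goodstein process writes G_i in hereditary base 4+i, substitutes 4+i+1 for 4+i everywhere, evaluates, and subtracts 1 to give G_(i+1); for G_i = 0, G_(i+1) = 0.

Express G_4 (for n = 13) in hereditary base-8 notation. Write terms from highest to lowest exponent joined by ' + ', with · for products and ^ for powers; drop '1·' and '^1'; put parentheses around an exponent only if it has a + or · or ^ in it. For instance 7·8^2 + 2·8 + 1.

[0] 13 ≡ 3·4 + 1 (base 4). Lift 5: 16. −1: 15.
[1] 15 ≡ 3·5 (base 5). Lift 6: 18. −1: 17.
[2] 17 ≡ 2·6 + 5 (base 6). Lift 7: 19. −1: 18.
[3] 18 ≡ 2·7 + 4 (base 7). Lift 8: 20. −1: 19.
[4] 19 ≡ 2·8 + 3 (base 8). Lift 9: 21. −1: 20.

2·8 + 3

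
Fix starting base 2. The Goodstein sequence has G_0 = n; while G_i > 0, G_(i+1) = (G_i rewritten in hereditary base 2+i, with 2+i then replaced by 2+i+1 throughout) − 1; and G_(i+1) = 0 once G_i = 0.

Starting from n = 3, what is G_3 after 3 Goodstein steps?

2

base 2: 3 = 2 + 1; at 3: 3 + 1 = 4; next = 3
base 3: 3 = 3; at 4: 4 = 4; next = 3
base 4: 3 = 3; at 5: 3 = 3; next = 2
base 5: 2 = 2; at 6: 2 = 2; next = 1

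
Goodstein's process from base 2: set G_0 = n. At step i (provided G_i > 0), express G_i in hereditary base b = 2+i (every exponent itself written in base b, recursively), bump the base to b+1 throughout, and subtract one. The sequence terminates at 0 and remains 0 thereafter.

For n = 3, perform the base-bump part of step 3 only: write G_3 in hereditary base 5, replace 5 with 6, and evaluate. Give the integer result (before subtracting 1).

2

i=0: 3 = 2 + 1 (b=2); 2→3: 3 + 1 = 4; 4−1 = 3
i=1: 3 = 3 (b=3); 3→4: 4 = 4; 4−1 = 3
i=2: 3 = 3 (b=4); 4→5: 3 = 3; 3−1 = 2
i=3: 2 = 2 (b=5); 5→6: 2 = 2; 2−1 = 1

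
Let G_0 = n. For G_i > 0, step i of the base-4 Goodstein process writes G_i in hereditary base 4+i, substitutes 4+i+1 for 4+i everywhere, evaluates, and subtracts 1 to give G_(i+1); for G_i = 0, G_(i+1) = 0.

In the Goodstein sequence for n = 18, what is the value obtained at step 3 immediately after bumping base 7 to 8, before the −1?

[0] 18 ≡ 4^2 + 2 (base 4). Lift 5: 27. −1: 26.
[1] 26 ≡ 5^2 + 1 (base 5). Lift 6: 37. −1: 36.
[2] 36 ≡ 6^2 (base 6). Lift 7: 49. −1: 48.
[3] 48 ≡ 6·7 + 6 (base 7). Lift 8: 54. −1: 53.

54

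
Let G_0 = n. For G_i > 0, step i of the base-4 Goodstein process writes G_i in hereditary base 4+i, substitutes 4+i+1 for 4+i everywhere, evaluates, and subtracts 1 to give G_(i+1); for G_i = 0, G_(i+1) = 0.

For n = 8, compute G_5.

8 —HB4→ 2·4 —bump→ 2·5 = 10 —(−1)→ 9
9 —HB5→ 5 + 4 —bump→ 6 + 4 = 10 —(−1)→ 9
9 —HB6→ 6 + 3 —bump→ 7 + 3 = 10 —(−1)→ 9
9 —HB7→ 7 + 2 —bump→ 8 + 2 = 10 —(−1)→ 9
9 —HB8→ 8 + 1 —bump→ 9 + 1 = 10 —(−1)→ 9

9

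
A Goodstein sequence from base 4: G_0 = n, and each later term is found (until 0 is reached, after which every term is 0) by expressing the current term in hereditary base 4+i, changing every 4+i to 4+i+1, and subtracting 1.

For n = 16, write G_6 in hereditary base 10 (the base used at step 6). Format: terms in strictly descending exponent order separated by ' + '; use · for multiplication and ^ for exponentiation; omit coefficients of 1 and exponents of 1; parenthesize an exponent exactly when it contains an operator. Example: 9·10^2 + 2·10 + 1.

base 4: 16 = 4^2; at 5: 5^2 = 25; next = 24
base 5: 24 = 4·5 + 4; at 6: 4·6 + 4 = 28; next = 27
base 6: 27 = 4·6 + 3; at 7: 4·7 + 3 = 31; next = 30
base 7: 30 = 4·7 + 2; at 8: 4·8 + 2 = 34; next = 33
base 8: 33 = 4·8 + 1; at 9: 4·9 + 1 = 37; next = 36
base 9: 36 = 4·9; at 10: 4·10 = 40; next = 39

3·10 + 9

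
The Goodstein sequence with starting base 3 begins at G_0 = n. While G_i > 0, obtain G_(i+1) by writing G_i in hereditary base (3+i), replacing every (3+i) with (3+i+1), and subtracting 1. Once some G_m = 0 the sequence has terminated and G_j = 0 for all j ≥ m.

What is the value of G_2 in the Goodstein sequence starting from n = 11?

i=0: 11 = 3^2 + 2 (b=3); 3→4: 4^2 + 2 = 18; 18−1 = 17
i=1: 17 = 4^2 + 1 (b=4); 4→5: 5^2 + 1 = 26; 26−1 = 25
i=2: 25 = 5^2 (b=5); 5→6: 6^2 = 36; 36−1 = 35

25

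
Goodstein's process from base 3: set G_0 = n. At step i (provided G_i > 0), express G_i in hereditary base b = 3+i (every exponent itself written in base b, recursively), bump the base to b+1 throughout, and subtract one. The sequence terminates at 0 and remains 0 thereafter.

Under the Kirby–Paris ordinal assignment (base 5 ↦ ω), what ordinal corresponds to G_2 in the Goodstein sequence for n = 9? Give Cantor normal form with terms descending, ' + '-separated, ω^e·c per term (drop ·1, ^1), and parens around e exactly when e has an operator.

ω·3 + 2

step 0: 9 = 3^2; sub 4 for 3: 4^2; = 16; G_1 = 16−1 = 15
step 1: 15 = 3·4 + 3; sub 5 for 4: 3·5 + 3; = 18; G_2 = 18−1 = 17
step 2: 17 = 3·5 + 2; sub 6 for 5: 3·6 + 2; = 20; G_3 = 20−1 = 19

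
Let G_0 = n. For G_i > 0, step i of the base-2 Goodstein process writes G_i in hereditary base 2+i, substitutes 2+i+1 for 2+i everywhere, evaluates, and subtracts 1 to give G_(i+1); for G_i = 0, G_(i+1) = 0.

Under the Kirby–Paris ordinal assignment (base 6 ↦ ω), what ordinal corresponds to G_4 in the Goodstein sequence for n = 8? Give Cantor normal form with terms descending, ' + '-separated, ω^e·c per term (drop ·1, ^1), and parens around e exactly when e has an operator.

ω^ω·2 + ω^2·2 + ω + 5

8 —HB2→ 2^(2 + 1) —bump→ 3^(3 + 1) = 81 —(−1)→ 80
80 —HB3→ 2·3^3 + 2·3^2 + 2·3 + 2 —bump→ 2·4^4 + 2·4^2 + 2·4 + 2 = 554 —(−1)→ 553
553 —HB4→ 2·4^4 + 2·4^2 + 2·4 + 1 —bump→ 2·5^5 + 2·5^2 + 2·5 + 1 = 6311 —(−1)→ 6310
6310 —HB5→ 2·5^5 + 2·5^2 + 2·5 —bump→ 2·6^6 + 2·6^2 + 2·6 = 93396 —(−1)→ 93395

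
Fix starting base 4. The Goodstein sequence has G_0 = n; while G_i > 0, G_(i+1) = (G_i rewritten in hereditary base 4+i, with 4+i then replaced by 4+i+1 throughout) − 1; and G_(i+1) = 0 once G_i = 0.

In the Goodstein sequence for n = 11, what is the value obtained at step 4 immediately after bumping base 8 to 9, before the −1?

step 0: 11 = 2·4 + 3; sub 5 for 4: 2·5 + 3; = 13; G_1 = 13−1 = 12
step 1: 12 = 2·5 + 2; sub 6 for 5: 2·6 + 2; = 14; G_2 = 14−1 = 13
step 2: 13 = 2·6 + 1; sub 7 for 6: 2·7 + 1; = 15; G_3 = 15−1 = 14
step 3: 14 = 2·7; sub 8 for 7: 2·8; = 16; G_4 = 16−1 = 15
step 4: 15 = 8 + 7; sub 9 for 8: 9 + 7; = 16; G_5 = 16−1 = 15

16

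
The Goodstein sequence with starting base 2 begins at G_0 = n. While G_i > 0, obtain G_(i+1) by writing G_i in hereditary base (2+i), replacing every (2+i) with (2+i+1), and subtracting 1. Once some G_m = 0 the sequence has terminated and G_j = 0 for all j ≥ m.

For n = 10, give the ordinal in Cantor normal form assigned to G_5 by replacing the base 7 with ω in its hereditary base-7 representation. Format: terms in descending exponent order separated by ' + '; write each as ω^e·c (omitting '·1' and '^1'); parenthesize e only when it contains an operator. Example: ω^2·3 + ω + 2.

G_0=10  [base 2] 2^(2 + 1) + 2  →[2↦3]→  3^(3 + 1) + 3 = 84  −1 ⇒ G_1=83
G_1=83  [base 3] 3^(3 + 1) + 2  →[3↦4]→  4^(4 + 1) + 2 = 1026  −1 ⇒ G_2=1025
G_2=1025  [base 4] 4^(4 + 1) + 1  →[4↦5]→  5^(5 + 1) + 1 = 15626  −1 ⇒ G_3=15625
G_3=15625  [base 5] 5^(5 + 1)  →[5↦6]→  6^(6 + 1) = 279936  −1 ⇒ G_4=279935
G_4=279935  [base 6] 5·6^6 + 5·6^5 + 5·6^4 + 5·6^3 + 5·6^2 + 5·6 + 5  →[6↦7]→  5·7^7 + 5·7^5 + 5·7^4 + 5·7^3 + 5·7^2 + 5·7 + 5 = 4215755  −1 ⇒ G_5=4215754

ω^ω·5 + ω^5·5 + ω^4·5 + ω^3·5 + ω^2·5 + ω·5 + 4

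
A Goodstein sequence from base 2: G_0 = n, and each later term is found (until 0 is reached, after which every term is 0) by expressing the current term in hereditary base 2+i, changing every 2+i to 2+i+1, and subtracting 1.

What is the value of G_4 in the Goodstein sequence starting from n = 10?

279935

10 —HB2→ 2^(2 + 1) + 2 —bump→ 3^(3 + 1) + 3 = 84 —(−1)→ 83
83 —HB3→ 3^(3 + 1) + 2 —bump→ 4^(4 + 1) + 2 = 1026 —(−1)→ 1025
1025 —HB4→ 4^(4 + 1) + 1 —bump→ 5^(5 + 1) + 1 = 15626 —(−1)→ 15625
15625 —HB5→ 5^(5 + 1) —bump→ 6^(6 + 1) = 279936 —(−1)→ 279935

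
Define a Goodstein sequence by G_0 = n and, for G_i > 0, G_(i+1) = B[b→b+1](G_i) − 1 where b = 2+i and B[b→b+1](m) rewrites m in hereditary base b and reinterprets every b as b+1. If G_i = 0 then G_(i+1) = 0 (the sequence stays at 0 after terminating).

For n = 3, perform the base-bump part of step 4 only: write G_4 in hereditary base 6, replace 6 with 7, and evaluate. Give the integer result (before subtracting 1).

i=0: 3 = 2 + 1 (b=2); 2→3: 3 + 1 = 4; 4−1 = 3
i=1: 3 = 3 (b=3); 3→4: 4 = 4; 4−1 = 3
i=2: 3 = 3 (b=4); 4→5: 3 = 3; 3−1 = 2
i=3: 2 = 2 (b=5); 5→6: 2 = 2; 2−1 = 1
i=4: 1 = 1 (b=6); 6→7: 1 = 1; 1−1 = 0

1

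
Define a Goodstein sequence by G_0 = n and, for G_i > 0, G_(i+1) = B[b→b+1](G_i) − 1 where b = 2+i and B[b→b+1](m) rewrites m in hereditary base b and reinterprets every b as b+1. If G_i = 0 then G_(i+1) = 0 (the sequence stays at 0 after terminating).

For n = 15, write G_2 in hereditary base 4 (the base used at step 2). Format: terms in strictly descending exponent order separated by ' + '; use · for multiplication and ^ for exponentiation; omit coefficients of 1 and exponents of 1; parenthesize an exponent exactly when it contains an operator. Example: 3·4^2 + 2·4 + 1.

(0) 15|_2 = 2^(2 + 1) + 2^2 + 2 + 1 ↦ 3^(3 + 1) + 3^3 + 3 + 1|_3 = 112 ⇒ 111
(1) 111|_3 = 3^(3 + 1) + 3^3 + 3 ↦ 4^(4 + 1) + 4^4 + 4|_4 = 1284 ⇒ 1283
(2) 1283|_4 = 4^(4 + 1) + 4^4 + 3 ↦ 5^(5 + 1) + 5^5 + 3|_5 = 18753 ⇒ 18752

4^(4 + 1) + 4^4 + 3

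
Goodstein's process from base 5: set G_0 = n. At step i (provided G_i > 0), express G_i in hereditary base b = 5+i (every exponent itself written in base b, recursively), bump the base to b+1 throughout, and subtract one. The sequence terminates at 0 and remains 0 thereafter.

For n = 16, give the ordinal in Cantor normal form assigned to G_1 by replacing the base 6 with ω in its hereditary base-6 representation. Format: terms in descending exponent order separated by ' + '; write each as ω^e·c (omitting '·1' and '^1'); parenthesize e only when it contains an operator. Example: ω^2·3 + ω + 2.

ω·3

(0) 16|_5 = 3·5 + 1 ↦ 3·6 + 1|_6 = 19 ⇒ 18
(1) 18|_6 = 3·6 ↦ 3·7|_7 = 21 ⇒ 20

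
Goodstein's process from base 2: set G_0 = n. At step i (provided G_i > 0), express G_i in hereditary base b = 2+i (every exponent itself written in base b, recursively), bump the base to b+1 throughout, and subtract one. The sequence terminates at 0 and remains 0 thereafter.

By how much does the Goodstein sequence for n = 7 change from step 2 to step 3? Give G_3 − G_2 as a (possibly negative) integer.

2868

G_0=7  [base 2] 2^2 + 2 + 1  →[2↦3]→  3^3 + 3 + 1 = 31  −1 ⇒ G_1=30
G_1=30  [base 3] 3^3 + 3  →[3↦4]→  4^4 + 4 = 260  −1 ⇒ G_2=259
G_2=259  [base 4] 4^4 + 3  →[4↦5]→  5^5 + 3 = 3128  −1 ⇒ G_3=3127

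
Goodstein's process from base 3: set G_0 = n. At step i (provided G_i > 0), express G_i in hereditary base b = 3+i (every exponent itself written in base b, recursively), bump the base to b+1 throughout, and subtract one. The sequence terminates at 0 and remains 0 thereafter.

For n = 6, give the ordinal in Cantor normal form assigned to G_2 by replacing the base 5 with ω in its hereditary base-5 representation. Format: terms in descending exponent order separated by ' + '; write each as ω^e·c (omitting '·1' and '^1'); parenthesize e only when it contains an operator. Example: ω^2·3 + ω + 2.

base 3: 6 = 2·3; at 4: 2·4 = 8; next = 7
base 4: 7 = 4 + 3; at 5: 5 + 3 = 8; next = 7
base 5: 7 = 5 + 2; at 6: 6 + 2 = 8; next = 7

ω + 2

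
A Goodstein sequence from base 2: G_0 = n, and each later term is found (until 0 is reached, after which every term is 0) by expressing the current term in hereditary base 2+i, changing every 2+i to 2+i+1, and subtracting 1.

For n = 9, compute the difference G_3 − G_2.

G_0 = 9. HB_2(9) = 2^(2 + 1) + 1. Bump = 82. G_1 = 81.
G_1 = 81. HB_3(81) = 3^(3 + 1). Bump = 1024. G_2 = 1023.
G_2 = 1023. HB_4(1023) = 3·4^4 + 3·4^3 + 3·4^2 + 3·4 + 3. Bump = 9843. G_3 = 9842.

8819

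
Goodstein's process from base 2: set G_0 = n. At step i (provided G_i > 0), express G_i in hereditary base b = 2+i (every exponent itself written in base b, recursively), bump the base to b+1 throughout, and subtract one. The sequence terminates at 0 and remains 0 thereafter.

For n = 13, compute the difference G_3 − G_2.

14813

13 —HB2→ 2^(2 + 1) + 2^2 + 1 —bump→ 3^(3 + 1) + 3^3 + 1 = 109 —(−1)→ 108
108 —HB3→ 3^(3 + 1) + 3^3 —bump→ 4^(4 + 1) + 4^4 = 1280 —(−1)→ 1279
1279 —HB4→ 4^(4 + 1) + 3·4^3 + 3·4^2 + 3·4 + 3 —bump→ 5^(5 + 1) + 3·5^3 + 3·5^2 + 3·5 + 3 = 16093 —(−1)→ 16092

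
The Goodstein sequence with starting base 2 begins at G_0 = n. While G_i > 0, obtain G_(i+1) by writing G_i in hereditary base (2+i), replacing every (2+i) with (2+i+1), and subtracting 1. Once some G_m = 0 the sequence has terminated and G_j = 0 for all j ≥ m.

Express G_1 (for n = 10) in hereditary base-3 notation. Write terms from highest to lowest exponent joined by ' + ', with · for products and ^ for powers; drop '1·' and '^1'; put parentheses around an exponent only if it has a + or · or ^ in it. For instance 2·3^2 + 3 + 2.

3^(3 + 1) + 2

(0) 10|_2 = 2^(2 + 1) + 2 ↦ 3^(3 + 1) + 3|_3 = 84 ⇒ 83
(1) 83|_3 = 3^(3 + 1) + 2 ↦ 4^(4 + 1) + 2|_4 = 1026 ⇒ 1025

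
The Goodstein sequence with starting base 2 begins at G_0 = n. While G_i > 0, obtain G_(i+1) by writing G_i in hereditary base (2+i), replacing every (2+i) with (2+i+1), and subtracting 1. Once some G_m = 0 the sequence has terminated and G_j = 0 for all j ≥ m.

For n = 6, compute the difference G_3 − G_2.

i=0: 6 = 2^2 + 2 (b=2); 2→3: 3^3 + 3 = 30; 30−1 = 29
i=1: 29 = 3^3 + 2 (b=3); 3→4: 4^4 + 2 = 258; 258−1 = 257
i=2: 257 = 4^4 + 1 (b=4); 4→5: 5^5 + 1 = 3126; 3126−1 = 3125

2868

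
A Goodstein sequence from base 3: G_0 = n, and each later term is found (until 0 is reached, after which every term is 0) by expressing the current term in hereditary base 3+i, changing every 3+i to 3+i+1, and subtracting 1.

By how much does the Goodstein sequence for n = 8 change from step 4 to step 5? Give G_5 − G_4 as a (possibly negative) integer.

step 0: 8 = 2·3 + 2; sub 4 for 3: 2·4 + 2; = 10; G_1 = 10−1 = 9
step 1: 9 = 2·4 + 1; sub 5 for 4: 2·5 + 1; = 11; G_2 = 11−1 = 10
step 2: 10 = 2·5; sub 6 for 5: 2·6; = 12; G_3 = 12−1 = 11
step 3: 11 = 6 + 5; sub 7 for 6: 7 + 5; = 12; G_4 = 12−1 = 11
step 4: 11 = 7 + 4; sub 8 for 7: 8 + 4; = 12; G_5 = 12−1 = 11

0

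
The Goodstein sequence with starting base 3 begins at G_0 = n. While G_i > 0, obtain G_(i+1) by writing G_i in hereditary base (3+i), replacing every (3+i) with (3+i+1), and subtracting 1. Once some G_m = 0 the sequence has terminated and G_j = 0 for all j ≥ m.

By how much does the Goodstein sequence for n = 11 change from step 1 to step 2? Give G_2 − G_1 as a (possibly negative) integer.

8

step 0: 11 = 3^2 + 2; sub 4 for 3: 4^2 + 2; = 18; G_1 = 18−1 = 17
step 1: 17 = 4^2 + 1; sub 5 for 4: 5^2 + 1; = 26; G_2 = 26−1 = 25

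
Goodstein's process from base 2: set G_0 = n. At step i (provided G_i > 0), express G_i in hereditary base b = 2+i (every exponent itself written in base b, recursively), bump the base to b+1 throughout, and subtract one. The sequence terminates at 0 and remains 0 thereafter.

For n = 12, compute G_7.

base 2: 12 = 2^(2 + 1) + 2^2; at 3: 3^(3 + 1) + 3^3 = 108; next = 107
base 3: 107 = 3^(3 + 1) + 2·3^2 + 2·3 + 2; at 4: 4^(4 + 1) + 2·4^2 + 2·4 + 2 = 1066; next = 1065
base 4: 1065 = 4^(4 + 1) + 2·4^2 + 2·4 + 1; at 5: 5^(5 + 1) + 2·5^2 + 2·5 + 1 = 15686; next = 15685
base 5: 15685 = 5^(5 + 1) + 2·5^2 + 2·5; at 6: 6^(6 + 1) + 2·6^2 + 2·6 = 280020; next = 280019
base 6: 280019 = 6^(6 + 1) + 2·6^2 + 6 + 5; at 7: 7^(7 + 1) + 2·7^2 + 7 + 5 = 5764911; next = 5764910
base 7: 5764910 = 7^(7 + 1) + 2·7^2 + 7 + 4; at 8: 8^(8 + 1) + 2·8^2 + 8 + 4 = 134217868; next = 134217867
base 8: 134217867 = 8^(8 + 1) + 2·8^2 + 8 + 3; at 9: 9^(9 + 1) + 2·9^2 + 9 + 3 = 3486784575; next = 3486784574
base 9: 3486784574 = 9^(9 + 1) + 2·9^2 + 9 + 2; at 10: 10^(10 + 1) + 2·10^2 + 10 + 2 = 100000000212; next = 100000000211

3486784574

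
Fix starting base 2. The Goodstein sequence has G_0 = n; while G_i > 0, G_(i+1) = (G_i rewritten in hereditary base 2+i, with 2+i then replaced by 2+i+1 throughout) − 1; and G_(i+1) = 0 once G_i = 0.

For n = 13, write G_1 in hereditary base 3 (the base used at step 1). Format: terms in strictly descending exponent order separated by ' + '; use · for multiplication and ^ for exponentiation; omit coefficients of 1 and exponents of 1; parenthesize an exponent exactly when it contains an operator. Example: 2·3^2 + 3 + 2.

3^(3 + 1) + 3^3

base 2: 13 = 2^(2 + 1) + 2^2 + 1; at 3: 3^(3 + 1) + 3^3 + 1 = 109; next = 108
base 3: 108 = 3^(3 + 1) + 3^3; at 4: 4^(4 + 1) + 4^4 = 1280; next = 1279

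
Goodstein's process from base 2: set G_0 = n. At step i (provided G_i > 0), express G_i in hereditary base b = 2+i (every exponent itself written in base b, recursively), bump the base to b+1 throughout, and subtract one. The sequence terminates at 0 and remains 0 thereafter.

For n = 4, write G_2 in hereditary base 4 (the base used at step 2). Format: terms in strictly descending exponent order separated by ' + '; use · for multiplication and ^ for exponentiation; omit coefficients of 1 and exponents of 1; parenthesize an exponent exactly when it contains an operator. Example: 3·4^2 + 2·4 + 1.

2·4^2 + 2·4 + 1

G_0=4  [base 2] 2^2  →[2↦3]→  3^3 = 27  −1 ⇒ G_1=26
G_1=26  [base 3] 2·3^2 + 2·3 + 2  →[3↦4]→  2·4^2 + 2·4 + 2 = 42  −1 ⇒ G_2=41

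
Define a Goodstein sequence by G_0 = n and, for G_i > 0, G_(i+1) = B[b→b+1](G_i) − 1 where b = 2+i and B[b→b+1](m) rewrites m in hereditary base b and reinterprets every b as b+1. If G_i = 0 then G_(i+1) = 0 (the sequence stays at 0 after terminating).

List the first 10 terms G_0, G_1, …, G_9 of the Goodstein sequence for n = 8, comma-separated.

8, 80, 553, 6310, 93395, 1647195, 33554571, 774841151, 20000000211, 570623341475

base 2: 8 = 2^(2 + 1); at 3: 3^(3 + 1) = 81; next = 80
base 3: 80 = 2·3^3 + 2·3^2 + 2·3 + 2; at 4: 2·4^4 + 2·4^2 + 2·4 + 2 = 554; next = 553
base 4: 553 = 2·4^4 + 2·4^2 + 2·4 + 1; at 5: 2·5^5 + 2·5^2 + 2·5 + 1 = 6311; next = 6310
base 5: 6310 = 2·5^5 + 2·5^2 + 2·5; at 6: 2·6^6 + 2·6^2 + 2·6 = 93396; next = 93395
base 6: 93395 = 2·6^6 + 2·6^2 + 6 + 5; at 7: 2·7^7 + 2·7^2 + 7 + 5 = 1647196; next = 1647195
base 7: 1647195 = 2·7^7 + 2·7^2 + 7 + 4; at 8: 2·8^8 + 2·8^2 + 8 + 4 = 33554572; next = 33554571
base 8: 33554571 = 2·8^8 + 2·8^2 + 8 + 3; at 9: 2·9^9 + 2·9^2 + 9 + 3 = 774841152; next = 774841151
base 9: 774841151 = 2·9^9 + 2·9^2 + 9 + 2; at 10: 2·10^10 + 2·10^2 + 10 + 2 = 20000000212; next = 20000000211
base 10: 20000000211 = 2·10^10 + 2·10^2 + 10 + 1; at 11: 2·11^11 + 2·11^2 + 11 + 1 = 570623341476; next = 570623341475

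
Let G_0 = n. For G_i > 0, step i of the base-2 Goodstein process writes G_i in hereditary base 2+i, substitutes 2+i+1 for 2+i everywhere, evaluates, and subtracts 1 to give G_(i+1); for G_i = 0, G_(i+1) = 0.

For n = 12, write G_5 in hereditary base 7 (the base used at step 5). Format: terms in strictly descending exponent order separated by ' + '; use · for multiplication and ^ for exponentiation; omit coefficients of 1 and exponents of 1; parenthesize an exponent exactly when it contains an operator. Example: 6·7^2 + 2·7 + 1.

7^(7 + 1) + 2·7^2 + 7 + 4

base 2: 12 = 2^(2 + 1) + 2^2; at 3: 3^(3 + 1) + 3^3 = 108; next = 107
base 3: 107 = 3^(3 + 1) + 2·3^2 + 2·3 + 2; at 4: 4^(4 + 1) + 2·4^2 + 2·4 + 2 = 1066; next = 1065
base 4: 1065 = 4^(4 + 1) + 2·4^2 + 2·4 + 1; at 5: 5^(5 + 1) + 2·5^2 + 2·5 + 1 = 15686; next = 15685
base 5: 15685 = 5^(5 + 1) + 2·5^2 + 2·5; at 6: 6^(6 + 1) + 2·6^2 + 2·6 = 280020; next = 280019
base 6: 280019 = 6^(6 + 1) + 2·6^2 + 6 + 5; at 7: 7^(7 + 1) + 2·7^2 + 7 + 5 = 5764911; next = 5764910
base 7: 5764910 = 7^(7 + 1) + 2·7^2 + 7 + 4; at 8: 8^(8 + 1) + 2·8^2 + 8 + 4 = 134217868; next = 134217867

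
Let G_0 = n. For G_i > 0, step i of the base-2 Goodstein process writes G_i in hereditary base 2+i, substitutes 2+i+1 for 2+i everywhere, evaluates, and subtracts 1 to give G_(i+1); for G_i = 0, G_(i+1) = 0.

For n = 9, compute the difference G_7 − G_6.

1111930522

i=0: 9 = 2^(2 + 1) + 1 (b=2); 2→3: 3^(3 + 1) + 1 = 82; 82−1 = 81
i=1: 81 = 3^(3 + 1) (b=3); 3→4: 4^(4 + 1) = 1024; 1024−1 = 1023
i=2: 1023 = 3·4^4 + 3·4^3 + 3·4^2 + 3·4 + 3 (b=4); 4→5: 3·5^5 + 3·5^3 + 3·5^2 + 3·5 + 3 = 9843; 9843−1 = 9842
i=3: 9842 = 3·5^5 + 3·5^3 + 3·5^2 + 3·5 + 2 (b=5); 5→6: 3·6^6 + 3·6^3 + 3·6^2 + 3·6 + 2 = 140744; 140744−1 = 140743
i=4: 140743 = 3·6^6 + 3·6^3 + 3·6^2 + 3·6 + 1 (b=6); 6→7: 3·7^7 + 3·7^3 + 3·7^2 + 3·7 + 1 = 2471827; 2471827−1 = 2471826
i=5: 2471826 = 3·7^7 + 3·7^3 + 3·7^2 + 3·7 (b=7); 7→8: 3·8^8 + 3·8^3 + 3·8^2 + 3·8 = 50333400; 50333400−1 = 50333399
i=6: 50333399 = 3·8^8 + 3·8^3 + 3·8^2 + 2·8 + 7 (b=8); 8→9: 3·9^9 + 3·9^3 + 3·9^2 + 2·9 + 7 = 1162263922; 1162263922−1 = 1162263921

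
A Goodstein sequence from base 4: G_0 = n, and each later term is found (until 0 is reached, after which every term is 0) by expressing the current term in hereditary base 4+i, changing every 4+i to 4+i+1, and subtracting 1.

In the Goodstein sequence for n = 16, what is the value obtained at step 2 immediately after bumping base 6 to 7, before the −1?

31

G_0=16  [base 4] 4^2  →[4↦5]→  5^2 = 25  −1 ⇒ G_1=24
G_1=24  [base 5] 4·5 + 4  →[5↦6]→  4·6 + 4 = 28  −1 ⇒ G_2=27
G_2=27  [base 6] 4·6 + 3  →[6↦7]→  4·7 + 3 = 31  −1 ⇒ G_3=30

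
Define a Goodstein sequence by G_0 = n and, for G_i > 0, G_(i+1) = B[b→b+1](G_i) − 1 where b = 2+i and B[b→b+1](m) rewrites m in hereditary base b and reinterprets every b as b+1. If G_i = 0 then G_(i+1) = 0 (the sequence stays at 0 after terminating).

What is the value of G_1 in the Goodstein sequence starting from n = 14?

110

G_0 = 14. HB_2(14) = 2^(2 + 1) + 2^2 + 2. Bump = 111. G_1 = 110.
G_1 = 110. HB_3(110) = 3^(3 + 1) + 3^3 + 2. Bump = 1282. G_2 = 1281.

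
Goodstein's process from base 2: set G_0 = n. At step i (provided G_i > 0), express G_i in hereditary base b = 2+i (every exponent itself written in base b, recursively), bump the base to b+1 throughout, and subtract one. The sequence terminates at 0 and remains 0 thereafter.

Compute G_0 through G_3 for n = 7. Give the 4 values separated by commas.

(0) 7|_2 = 2^2 + 2 + 1 ↦ 3^3 + 3 + 1|_3 = 31 ⇒ 30
(1) 30|_3 = 3^3 + 3 ↦ 4^4 + 4|_4 = 260 ⇒ 259
(2) 259|_4 = 4^4 + 3 ↦ 5^5 + 3|_5 = 3128 ⇒ 3127

7, 30, 259, 3127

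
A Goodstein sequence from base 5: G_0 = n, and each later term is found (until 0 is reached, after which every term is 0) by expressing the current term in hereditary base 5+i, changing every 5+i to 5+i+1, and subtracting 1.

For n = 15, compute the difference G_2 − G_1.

i=0: 15 = 3·5 (b=5); 5→6: 3·6 = 18; 18−1 = 17
i=1: 17 = 2·6 + 5 (b=6); 6→7: 2·7 + 5 = 19; 19−1 = 18

1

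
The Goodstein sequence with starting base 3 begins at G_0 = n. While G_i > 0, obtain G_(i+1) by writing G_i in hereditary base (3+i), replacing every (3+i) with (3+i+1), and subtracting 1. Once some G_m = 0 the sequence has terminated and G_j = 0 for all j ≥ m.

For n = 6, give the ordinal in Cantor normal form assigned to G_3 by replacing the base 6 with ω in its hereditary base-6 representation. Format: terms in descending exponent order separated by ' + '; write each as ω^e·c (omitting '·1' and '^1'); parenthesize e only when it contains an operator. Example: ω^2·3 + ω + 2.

ω + 1

6 —HB3→ 2·3 —bump→ 2·4 = 8 —(−1)→ 7
7 —HB4→ 4 + 3 —bump→ 5 + 3 = 8 —(−1)→ 7
7 —HB5→ 5 + 2 —bump→ 6 + 2 = 8 —(−1)→ 7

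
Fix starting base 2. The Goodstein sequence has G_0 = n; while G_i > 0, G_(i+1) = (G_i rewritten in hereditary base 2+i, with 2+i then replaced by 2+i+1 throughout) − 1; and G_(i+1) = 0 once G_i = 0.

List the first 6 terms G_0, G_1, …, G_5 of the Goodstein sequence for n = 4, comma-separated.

4, 26, 41, 60, 83, 109

[0] 4 ≡ 2^2 (base 2). Lift 3: 27. −1: 26.
[1] 26 ≡ 2·3^2 + 2·3 + 2 (base 3). Lift 4: 42. −1: 41.
[2] 41 ≡ 2·4^2 + 2·4 + 1 (base 4). Lift 5: 61. −1: 60.
[3] 60 ≡ 2·5^2 + 2·5 (base 5). Lift 6: 84. −1: 83.
[4] 83 ≡ 2·6^2 + 6 + 5 (base 6). Lift 7: 110. −1: 109.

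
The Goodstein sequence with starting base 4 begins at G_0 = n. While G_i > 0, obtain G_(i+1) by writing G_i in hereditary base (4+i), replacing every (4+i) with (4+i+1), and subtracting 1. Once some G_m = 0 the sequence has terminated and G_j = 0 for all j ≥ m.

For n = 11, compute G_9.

[0] 11 ≡ 2·4 + 3 (base 4). Lift 5: 13. −1: 12.
[1] 12 ≡ 2·5 + 2 (base 5). Lift 6: 14. −1: 13.
[2] 13 ≡ 2·6 + 1 (base 6). Lift 7: 15. −1: 14.
[3] 14 ≡ 2·7 (base 7). Lift 8: 16. −1: 15.
[4] 15 ≡ 8 + 7 (base 8). Lift 9: 16. −1: 15.
[5] 15 ≡ 9 + 6 (base 9). Lift 10: 16. −1: 15.
[6] 15 ≡ 10 + 5 (base 10). Lift 11: 16. −1: 15.
[7] 15 ≡ 11 + 4 (base 11). Lift 12: 16. −1: 15.
[8] 15 ≡ 12 + 3 (base 12). Lift 13: 16. −1: 15.

15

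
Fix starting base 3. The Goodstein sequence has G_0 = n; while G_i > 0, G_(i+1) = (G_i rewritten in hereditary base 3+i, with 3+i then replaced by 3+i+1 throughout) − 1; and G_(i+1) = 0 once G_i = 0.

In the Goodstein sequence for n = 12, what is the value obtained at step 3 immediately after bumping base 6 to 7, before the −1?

G_0 = 12. HB_3(12) = 3^2 + 3. Bump = 20. G_1 = 19.
G_1 = 19. HB_4(19) = 4^2 + 3. Bump = 28. G_2 = 27.
G_2 = 27. HB_5(27) = 5^2 + 2. Bump = 38. G_3 = 37.

50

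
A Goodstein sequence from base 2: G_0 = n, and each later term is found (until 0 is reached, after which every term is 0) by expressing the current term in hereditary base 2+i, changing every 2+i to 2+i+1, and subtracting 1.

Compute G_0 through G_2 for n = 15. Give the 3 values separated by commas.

15, 111, 1283

i=0: 15 = 2^(2 + 1) + 2^2 + 2 + 1 (b=2); 2→3: 3^(3 + 1) + 3^3 + 3 + 1 = 112; 112−1 = 111
i=1: 111 = 3^(3 + 1) + 3^3 + 3 (b=3); 3→4: 4^(4 + 1) + 4^4 + 4 = 1284; 1284−1 = 1283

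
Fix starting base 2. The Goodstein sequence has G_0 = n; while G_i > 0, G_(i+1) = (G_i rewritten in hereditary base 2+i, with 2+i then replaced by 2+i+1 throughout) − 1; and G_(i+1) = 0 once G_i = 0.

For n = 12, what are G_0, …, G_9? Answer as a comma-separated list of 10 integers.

12, 107, 1065, 15685, 280019, 5764910, 134217867, 3486784574, 100000000211, 3138428376974

(0) 12|_2 = 2^(2 + 1) + 2^2 ↦ 3^(3 + 1) + 3^3|_3 = 108 ⇒ 107
(1) 107|_3 = 3^(3 + 1) + 2·3^2 + 2·3 + 2 ↦ 4^(4 + 1) + 2·4^2 + 2·4 + 2|_4 = 1066 ⇒ 1065
(2) 1065|_4 = 4^(4 + 1) + 2·4^2 + 2·4 + 1 ↦ 5^(5 + 1) + 2·5^2 + 2·5 + 1|_5 = 15686 ⇒ 15685
(3) 15685|_5 = 5^(5 + 1) + 2·5^2 + 2·5 ↦ 6^(6 + 1) + 2·6^2 + 2·6|_6 = 280020 ⇒ 280019
(4) 280019|_6 = 6^(6 + 1) + 2·6^2 + 6 + 5 ↦ 7^(7 + 1) + 2·7^2 + 7 + 5|_7 = 5764911 ⇒ 5764910
(5) 5764910|_7 = 7^(7 + 1) + 2·7^2 + 7 + 4 ↦ 8^(8 + 1) + 2·8^2 + 8 + 4|_8 = 134217868 ⇒ 134217867
(6) 134217867|_8 = 8^(8 + 1) + 2·8^2 + 8 + 3 ↦ 9^(9 + 1) + 2·9^2 + 9 + 3|_9 = 3486784575 ⇒ 3486784574
(7) 3486784574|_9 = 9^(9 + 1) + 2·9^2 + 9 + 2 ↦ 10^(10 + 1) + 2·10^2 + 10 + 2|_10 = 100000000212 ⇒ 100000000211
(8) 100000000211|_10 = 10^(10 + 1) + 2·10^2 + 10 + 1 ↦ 11^(11 + 1) + 2·11^2 + 11 + 1|_11 = 3138428376975 ⇒ 3138428376974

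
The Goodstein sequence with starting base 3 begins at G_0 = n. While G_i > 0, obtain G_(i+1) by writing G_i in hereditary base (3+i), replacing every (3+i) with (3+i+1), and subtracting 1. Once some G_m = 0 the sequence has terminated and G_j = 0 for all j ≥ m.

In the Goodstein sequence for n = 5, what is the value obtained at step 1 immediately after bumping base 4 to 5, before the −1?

6

G_0 = 5. HB_3(5) = 3 + 2. Bump = 6. G_1 = 5.
G_1 = 5. HB_4(5) = 4 + 1. Bump = 6. G_2 = 5.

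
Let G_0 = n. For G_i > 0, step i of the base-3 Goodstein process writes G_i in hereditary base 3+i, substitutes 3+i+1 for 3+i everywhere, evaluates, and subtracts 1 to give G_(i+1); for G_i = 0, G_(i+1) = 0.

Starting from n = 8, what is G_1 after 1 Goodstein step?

i=0: 8 = 2·3 + 2 (b=3); 3→4: 2·4 + 2 = 10; 10−1 = 9
i=1: 9 = 2·4 + 1 (b=4); 4→5: 2·5 + 1 = 11; 11−1 = 10

9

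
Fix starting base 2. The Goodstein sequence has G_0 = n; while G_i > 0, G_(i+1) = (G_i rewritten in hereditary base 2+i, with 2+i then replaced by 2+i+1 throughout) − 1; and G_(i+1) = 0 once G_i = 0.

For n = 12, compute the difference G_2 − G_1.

958

base 2: 12 = 2^(2 + 1) + 2^2; at 3: 3^(3 + 1) + 3^3 = 108; next = 107
base 3: 107 = 3^(3 + 1) + 2·3^2 + 2·3 + 2; at 4: 4^(4 + 1) + 2·4^2 + 2·4 + 2 = 1066; next = 1065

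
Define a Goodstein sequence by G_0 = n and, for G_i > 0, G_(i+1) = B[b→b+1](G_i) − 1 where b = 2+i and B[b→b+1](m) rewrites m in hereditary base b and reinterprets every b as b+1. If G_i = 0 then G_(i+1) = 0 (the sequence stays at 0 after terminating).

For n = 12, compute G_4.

280019

step 0: 12 = 2^(2 + 1) + 2^2; sub 3 for 2: 3^(3 + 1) + 3^3; = 108; G_1 = 108−1 = 107
step 1: 107 = 3^(3 + 1) + 2·3^2 + 2·3 + 2; sub 4 for 3: 4^(4 + 1) + 2·4^2 + 2·4 + 2; = 1066; G_2 = 1066−1 = 1065
step 2: 1065 = 4^(4 + 1) + 2·4^2 + 2·4 + 1; sub 5 for 4: 5^(5 + 1) + 2·5^2 + 2·5 + 1; = 15686; G_3 = 15686−1 = 15685
step 3: 15685 = 5^(5 + 1) + 2·5^2 + 2·5; sub 6 for 5: 6^(6 + 1) + 2·6^2 + 2·6; = 280020; G_4 = 280020−1 = 280019
step 4: 280019 = 6^(6 + 1) + 2·6^2 + 6 + 5; sub 7 for 6: 7^(7 + 1) + 2·7^2 + 7 + 5; = 5764911; G_5 = 5764911−1 = 5764910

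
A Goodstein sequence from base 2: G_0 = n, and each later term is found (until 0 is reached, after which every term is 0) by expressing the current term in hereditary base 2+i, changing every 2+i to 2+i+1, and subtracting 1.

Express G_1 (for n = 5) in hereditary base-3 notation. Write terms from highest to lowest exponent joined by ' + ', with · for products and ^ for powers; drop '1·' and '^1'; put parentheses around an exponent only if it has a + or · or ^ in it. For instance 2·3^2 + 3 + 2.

[0] 5 ≡ 2^2 + 1 (base 2). Lift 3: 28. −1: 27.
[1] 27 ≡ 3^3 (base 3). Lift 4: 256. −1: 255.

3^3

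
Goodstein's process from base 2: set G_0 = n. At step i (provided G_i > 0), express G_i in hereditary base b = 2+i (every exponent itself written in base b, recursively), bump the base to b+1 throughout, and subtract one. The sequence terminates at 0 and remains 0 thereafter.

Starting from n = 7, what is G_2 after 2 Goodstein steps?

G_0=7  [base 2] 2^2 + 2 + 1  →[2↦3]→  3^3 + 3 + 1 = 31  −1 ⇒ G_1=30
G_1=30  [base 3] 3^3 + 3  →[3↦4]→  4^4 + 4 = 260  −1 ⇒ G_2=259
G_2=259  [base 4] 4^4 + 3  →[4↦5]→  5^5 + 3 = 3128  −1 ⇒ G_3=3127

259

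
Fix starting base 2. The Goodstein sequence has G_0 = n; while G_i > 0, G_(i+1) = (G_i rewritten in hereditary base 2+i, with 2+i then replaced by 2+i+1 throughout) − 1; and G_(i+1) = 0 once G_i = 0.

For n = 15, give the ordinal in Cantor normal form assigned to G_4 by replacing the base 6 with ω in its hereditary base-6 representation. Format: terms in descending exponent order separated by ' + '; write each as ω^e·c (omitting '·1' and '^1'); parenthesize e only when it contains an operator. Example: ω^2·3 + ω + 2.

ω^(ω + 1) + ω^ω + 1

(0) 15|_2 = 2^(2 + 1) + 2^2 + 2 + 1 ↦ 3^(3 + 1) + 3^3 + 3 + 1|_3 = 112 ⇒ 111
(1) 111|_3 = 3^(3 + 1) + 3^3 + 3 ↦ 4^(4 + 1) + 4^4 + 4|_4 = 1284 ⇒ 1283
(2) 1283|_4 = 4^(4 + 1) + 4^4 + 3 ↦ 5^(5 + 1) + 5^5 + 3|_5 = 18753 ⇒ 18752
(3) 18752|_5 = 5^(5 + 1) + 5^5 + 2 ↦ 6^(6 + 1) + 6^6 + 2|_6 = 326594 ⇒ 326593
(4) 326593|_6 = 6^(6 + 1) + 6^6 + 1 ↦ 7^(7 + 1) + 7^7 + 1|_7 = 6588345 ⇒ 6588344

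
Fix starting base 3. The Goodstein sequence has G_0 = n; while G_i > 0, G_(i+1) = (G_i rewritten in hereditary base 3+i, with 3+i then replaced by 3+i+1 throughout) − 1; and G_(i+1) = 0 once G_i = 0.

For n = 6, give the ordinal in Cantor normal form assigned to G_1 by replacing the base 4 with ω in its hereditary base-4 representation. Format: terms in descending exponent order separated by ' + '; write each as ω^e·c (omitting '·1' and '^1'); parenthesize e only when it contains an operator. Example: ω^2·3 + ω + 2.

i=0: 6 = 2·3 (b=3); 3→4: 2·4 = 8; 8−1 = 7
i=1: 7 = 4 + 3 (b=4); 4→5: 5 + 3 = 8; 8−1 = 7

ω + 3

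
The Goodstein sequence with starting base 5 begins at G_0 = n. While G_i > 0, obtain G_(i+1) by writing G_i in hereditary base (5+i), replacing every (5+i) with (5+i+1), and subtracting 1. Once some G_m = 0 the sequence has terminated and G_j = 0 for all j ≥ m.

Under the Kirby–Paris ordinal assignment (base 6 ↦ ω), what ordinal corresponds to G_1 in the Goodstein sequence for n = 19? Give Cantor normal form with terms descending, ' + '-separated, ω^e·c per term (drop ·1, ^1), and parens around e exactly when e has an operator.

ω·3 + 3

G_0=19  [base 5] 3·5 + 4  →[5↦6]→  3·6 + 4 = 22  −1 ⇒ G_1=21
G_1=21  [base 6] 3·6 + 3  →[6↦7]→  3·7 + 3 = 24  −1 ⇒ G_2=23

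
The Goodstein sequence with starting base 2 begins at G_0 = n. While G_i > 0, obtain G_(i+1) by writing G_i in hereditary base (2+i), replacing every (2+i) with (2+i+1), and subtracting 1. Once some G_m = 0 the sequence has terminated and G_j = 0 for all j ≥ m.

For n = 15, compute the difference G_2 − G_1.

G_0 = 15. HB_2(15) = 2^(2 + 1) + 2^2 + 2 + 1. Bump = 112. G_1 = 111.
G_1 = 111. HB_3(111) = 3^(3 + 1) + 3^3 + 3. Bump = 1284. G_2 = 1283.

1172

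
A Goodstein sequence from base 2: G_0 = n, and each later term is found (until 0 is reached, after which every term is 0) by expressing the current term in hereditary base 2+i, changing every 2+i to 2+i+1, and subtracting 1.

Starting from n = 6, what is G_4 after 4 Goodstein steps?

[0] 6 ≡ 2^2 + 2 (base 2). Lift 3: 30. −1: 29.
[1] 29 ≡ 3^3 + 2 (base 3). Lift 4: 258. −1: 257.
[2] 257 ≡ 4^4 + 1 (base 4). Lift 5: 3126. −1: 3125.
[3] 3125 ≡ 5^5 (base 5). Lift 6: 46656. −1: 46655.
[4] 46655 ≡ 5·6^5 + 5·6^4 + 5·6^3 + 5·6^2 + 5·6 + 5 (base 6). Lift 7: 98040. −1: 98039.

46655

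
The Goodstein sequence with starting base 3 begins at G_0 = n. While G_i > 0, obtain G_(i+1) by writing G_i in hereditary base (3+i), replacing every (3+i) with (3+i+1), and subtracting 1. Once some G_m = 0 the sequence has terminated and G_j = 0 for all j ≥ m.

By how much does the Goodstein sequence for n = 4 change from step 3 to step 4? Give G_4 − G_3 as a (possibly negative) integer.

-1

base 3: 4 = 3 + 1; at 4: 4 + 1 = 5; next = 4
base 4: 4 = 4; at 5: 5 = 5; next = 4
base 5: 4 = 4; at 6: 4 = 4; next = 3
base 6: 3 = 3; at 7: 3 = 3; next = 2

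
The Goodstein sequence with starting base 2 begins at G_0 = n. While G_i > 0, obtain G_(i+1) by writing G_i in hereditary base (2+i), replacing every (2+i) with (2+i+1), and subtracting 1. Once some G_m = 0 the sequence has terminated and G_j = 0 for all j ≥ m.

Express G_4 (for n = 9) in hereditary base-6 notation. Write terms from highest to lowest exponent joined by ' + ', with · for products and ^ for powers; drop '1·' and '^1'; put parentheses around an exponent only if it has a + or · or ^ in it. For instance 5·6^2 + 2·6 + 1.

3·6^6 + 3·6^3 + 3·6^2 + 3·6 + 1

G_0=9  [base 2] 2^(2 + 1) + 1  →[2↦3]→  3^(3 + 1) + 1 = 82  −1 ⇒ G_1=81
G_1=81  [base 3] 3^(3 + 1)  →[3↦4]→  4^(4 + 1) = 1024  −1 ⇒ G_2=1023
G_2=1023  [base 4] 3·4^4 + 3·4^3 + 3·4^2 + 3·4 + 3  →[4↦5]→  3·5^5 + 3·5^3 + 3·5^2 + 3·5 + 3 = 9843  −1 ⇒ G_3=9842
G_3=9842  [base 5] 3·5^5 + 3·5^3 + 3·5^2 + 3·5 + 2  →[5↦6]→  3·6^6 + 3·6^3 + 3·6^2 + 3·6 + 2 = 140744  −1 ⇒ G_4=140743
G_4=140743  [base 6] 3·6^6 + 3·6^3 + 3·6^2 + 3·6 + 1  →[6↦7]→  3·7^7 + 3·7^3 + 3·7^2 + 3·7 + 1 = 2471827  −1 ⇒ G_5=2471826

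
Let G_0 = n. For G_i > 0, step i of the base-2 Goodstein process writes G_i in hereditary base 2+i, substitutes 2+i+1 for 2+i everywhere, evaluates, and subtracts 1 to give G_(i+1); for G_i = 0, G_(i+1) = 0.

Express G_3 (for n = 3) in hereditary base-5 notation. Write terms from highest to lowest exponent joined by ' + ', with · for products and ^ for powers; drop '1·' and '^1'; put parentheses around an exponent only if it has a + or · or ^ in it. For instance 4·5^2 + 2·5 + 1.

[0] 3 ≡ 2 + 1 (base 2). Lift 3: 4. −1: 3.
[1] 3 ≡ 3 (base 3). Lift 4: 4. −1: 3.
[2] 3 ≡ 3 (base 4). Lift 5: 3. −1: 2.

2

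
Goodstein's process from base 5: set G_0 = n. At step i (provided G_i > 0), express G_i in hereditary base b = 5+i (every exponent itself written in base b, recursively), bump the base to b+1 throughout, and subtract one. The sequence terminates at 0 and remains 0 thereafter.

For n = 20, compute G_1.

i=0: 20 = 4·5 (b=5); 5→6: 4·6 = 24; 24−1 = 23
i=1: 23 = 3·6 + 5 (b=6); 6→7: 3·7 + 5 = 26; 26−1 = 25

23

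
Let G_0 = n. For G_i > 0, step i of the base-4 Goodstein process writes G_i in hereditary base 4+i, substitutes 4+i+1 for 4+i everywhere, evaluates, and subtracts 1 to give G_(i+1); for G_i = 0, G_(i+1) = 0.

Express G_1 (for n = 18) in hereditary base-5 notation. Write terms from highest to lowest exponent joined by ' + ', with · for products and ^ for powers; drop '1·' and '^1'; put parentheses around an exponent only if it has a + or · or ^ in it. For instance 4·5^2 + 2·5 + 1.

(0) 18|_4 = 4^2 + 2 ↦ 5^2 + 2|_5 = 27 ⇒ 26
(1) 26|_5 = 5^2 + 1 ↦ 6^2 + 1|_6 = 37 ⇒ 36

5^2 + 1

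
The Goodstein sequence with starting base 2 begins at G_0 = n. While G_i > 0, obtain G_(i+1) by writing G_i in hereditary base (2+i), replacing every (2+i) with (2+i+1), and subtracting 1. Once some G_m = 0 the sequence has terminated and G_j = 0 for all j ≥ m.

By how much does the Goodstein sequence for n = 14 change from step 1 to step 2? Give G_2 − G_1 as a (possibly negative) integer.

(0) 14|_2 = 2^(2 + 1) + 2^2 + 2 ↦ 3^(3 + 1) + 3^3 + 3|_3 = 111 ⇒ 110
(1) 110|_3 = 3^(3 + 1) + 3^3 + 2 ↦ 4^(4 + 1) + 4^4 + 2|_4 = 1282 ⇒ 1281

1171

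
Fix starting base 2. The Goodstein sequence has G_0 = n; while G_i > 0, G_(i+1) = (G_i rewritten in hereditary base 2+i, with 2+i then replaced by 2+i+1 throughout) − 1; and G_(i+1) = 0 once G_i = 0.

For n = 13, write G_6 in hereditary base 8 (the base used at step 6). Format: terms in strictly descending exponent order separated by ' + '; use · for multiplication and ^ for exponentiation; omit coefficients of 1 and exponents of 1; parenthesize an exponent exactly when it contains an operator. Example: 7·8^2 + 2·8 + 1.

8^(8 + 1) + 3·8^3 + 3·8^2 + 2·8 + 7

G_0=13  [base 2] 2^(2 + 1) + 2^2 + 1  →[2↦3]→  3^(3 + 1) + 3^3 + 1 = 109  −1 ⇒ G_1=108
G_1=108  [base 3] 3^(3 + 1) + 3^3  →[3↦4]→  4^(4 + 1) + 4^4 = 1280  −1 ⇒ G_2=1279
G_2=1279  [base 4] 4^(4 + 1) + 3·4^3 + 3·4^2 + 3·4 + 3  →[4↦5]→  5^(5 + 1) + 3·5^3 + 3·5^2 + 3·5 + 3 = 16093  −1 ⇒ G_3=16092
G_3=16092  [base 5] 5^(5 + 1) + 3·5^3 + 3·5^2 + 3·5 + 2  →[5↦6]→  6^(6 + 1) + 3·6^3 + 3·6^2 + 3·6 + 2 = 280712  −1 ⇒ G_4=280711
G_4=280711  [base 6] 6^(6 + 1) + 3·6^3 + 3·6^2 + 3·6 + 1  →[6↦7]→  7^(7 + 1) + 3·7^3 + 3·7^2 + 3·7 + 1 = 5765999  −1 ⇒ G_5=5765998
G_5=5765998  [base 7] 7^(7 + 1) + 3·7^3 + 3·7^2 + 3·7  →[7↦8]→  8^(8 + 1) + 3·8^3 + 3·8^2 + 3·8 = 134219480  −1 ⇒ G_6=134219479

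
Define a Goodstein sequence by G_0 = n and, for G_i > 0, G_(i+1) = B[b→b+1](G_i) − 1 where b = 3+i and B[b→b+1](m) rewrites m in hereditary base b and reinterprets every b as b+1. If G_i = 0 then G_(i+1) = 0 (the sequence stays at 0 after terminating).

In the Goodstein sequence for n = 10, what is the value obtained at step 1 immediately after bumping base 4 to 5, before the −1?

G_0 = 10. HB_3(10) = 3^2 + 1. Bump = 17. G_1 = 16.
G_1 = 16. HB_4(16) = 4^2. Bump = 25. G_2 = 24.

25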